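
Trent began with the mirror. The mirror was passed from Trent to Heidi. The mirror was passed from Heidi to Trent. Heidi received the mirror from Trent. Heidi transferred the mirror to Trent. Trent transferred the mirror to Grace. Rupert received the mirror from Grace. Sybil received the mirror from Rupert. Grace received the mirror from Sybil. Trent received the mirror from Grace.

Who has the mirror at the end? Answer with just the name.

Tracking the mirror through each event:
Start: Trent has the mirror.
After event 1: Heidi has the mirror.
After event 2: Trent has the mirror.
After event 3: Heidi has the mirror.
After event 4: Trent has the mirror.
After event 5: Grace has the mirror.
After event 6: Rupert has the mirror.
After event 7: Sybil has the mirror.
After event 8: Grace has the mirror.
After event 9: Trent has the mirror.

Answer: Trent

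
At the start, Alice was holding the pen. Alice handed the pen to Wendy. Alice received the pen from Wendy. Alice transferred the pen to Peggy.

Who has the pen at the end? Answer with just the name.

Tracking the pen through each event:
Start: Alice has the pen.
After event 1: Wendy has the pen.
After event 2: Alice has the pen.
After event 3: Peggy has the pen.

Answer: Peggy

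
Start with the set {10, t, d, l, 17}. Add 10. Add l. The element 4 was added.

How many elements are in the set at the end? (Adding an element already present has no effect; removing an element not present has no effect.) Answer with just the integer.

Tracking the set through each operation:
Start: {10, 17, d, l, t}
Event 1 (add 10): already present, no change. Set: {10, 17, d, l, t}
Event 2 (add l): already present, no change. Set: {10, 17, d, l, t}
Event 3 (add 4): added. Set: {10, 17, 4, d, l, t}

Final set: {10, 17, 4, d, l, t} (size 6)

Answer: 6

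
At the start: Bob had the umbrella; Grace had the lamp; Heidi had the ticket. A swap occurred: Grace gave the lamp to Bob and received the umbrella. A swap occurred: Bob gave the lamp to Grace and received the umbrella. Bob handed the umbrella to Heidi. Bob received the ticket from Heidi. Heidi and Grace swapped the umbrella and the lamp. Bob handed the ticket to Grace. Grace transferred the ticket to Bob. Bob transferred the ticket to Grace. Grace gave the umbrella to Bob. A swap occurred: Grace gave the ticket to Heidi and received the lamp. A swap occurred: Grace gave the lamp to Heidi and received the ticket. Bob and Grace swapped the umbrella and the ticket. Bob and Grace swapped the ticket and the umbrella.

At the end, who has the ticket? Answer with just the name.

Answer: Grace

Derivation:
Tracking all object holders:
Start: umbrella:Bob, lamp:Grace, ticket:Heidi
Event 1 (swap lamp<->umbrella: now lamp:Bob, umbrella:Grace). State: umbrella:Grace, lamp:Bob, ticket:Heidi
Event 2 (swap lamp<->umbrella: now lamp:Grace, umbrella:Bob). State: umbrella:Bob, lamp:Grace, ticket:Heidi
Event 3 (give umbrella: Bob -> Heidi). State: umbrella:Heidi, lamp:Grace, ticket:Heidi
Event 4 (give ticket: Heidi -> Bob). State: umbrella:Heidi, lamp:Grace, ticket:Bob
Event 5 (swap umbrella<->lamp: now umbrella:Grace, lamp:Heidi). State: umbrella:Grace, lamp:Heidi, ticket:Bob
Event 6 (give ticket: Bob -> Grace). State: umbrella:Grace, lamp:Heidi, ticket:Grace
Event 7 (give ticket: Grace -> Bob). State: umbrella:Grace, lamp:Heidi, ticket:Bob
Event 8 (give ticket: Bob -> Grace). State: umbrella:Grace, lamp:Heidi, ticket:Grace
Event 9 (give umbrella: Grace -> Bob). State: umbrella:Bob, lamp:Heidi, ticket:Grace
Event 10 (swap ticket<->lamp: now ticket:Heidi, lamp:Grace). State: umbrella:Bob, lamp:Grace, ticket:Heidi
Event 11 (swap lamp<->ticket: now lamp:Heidi, ticket:Grace). State: umbrella:Bob, lamp:Heidi, ticket:Grace
Event 12 (swap umbrella<->ticket: now umbrella:Grace, ticket:Bob). State: umbrella:Grace, lamp:Heidi, ticket:Bob
Event 13 (swap ticket<->umbrella: now ticket:Grace, umbrella:Bob). State: umbrella:Bob, lamp:Heidi, ticket:Grace

Final state: umbrella:Bob, lamp:Heidi, ticket:Grace
The ticket is held by Grace.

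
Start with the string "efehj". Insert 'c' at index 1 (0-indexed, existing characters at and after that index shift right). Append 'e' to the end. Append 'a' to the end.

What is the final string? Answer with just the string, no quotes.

Answer: ecfehjea

Derivation:
Applying each edit step by step:
Start: "efehj"
Op 1 (insert 'c' at idx 1): "efehj" -> "ecfehj"
Op 2 (append 'e'): "ecfehj" -> "ecfehje"
Op 3 (append 'a'): "ecfehje" -> "ecfehjea"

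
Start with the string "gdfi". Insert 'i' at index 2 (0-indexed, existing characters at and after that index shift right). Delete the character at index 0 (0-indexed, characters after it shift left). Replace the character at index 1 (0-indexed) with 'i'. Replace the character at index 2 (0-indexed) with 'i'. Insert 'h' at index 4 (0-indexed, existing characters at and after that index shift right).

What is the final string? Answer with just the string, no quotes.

Applying each edit step by step:
Start: "gdfi"
Op 1 (insert 'i' at idx 2): "gdfi" -> "gdifi"
Op 2 (delete idx 0 = 'g'): "gdifi" -> "difi"
Op 3 (replace idx 1: 'i' -> 'i'): "difi" -> "difi"
Op 4 (replace idx 2: 'f' -> 'i'): "difi" -> "diii"
Op 5 (insert 'h' at idx 4): "diii" -> "diiih"

Answer: diiih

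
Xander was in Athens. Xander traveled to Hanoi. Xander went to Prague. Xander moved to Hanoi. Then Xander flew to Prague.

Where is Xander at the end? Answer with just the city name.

Tracking Xander's location:
Start: Xander is in Athens.
After move 1: Athens -> Hanoi. Xander is in Hanoi.
After move 2: Hanoi -> Prague. Xander is in Prague.
After move 3: Prague -> Hanoi. Xander is in Hanoi.
After move 4: Hanoi -> Prague. Xander is in Prague.

Answer: Prague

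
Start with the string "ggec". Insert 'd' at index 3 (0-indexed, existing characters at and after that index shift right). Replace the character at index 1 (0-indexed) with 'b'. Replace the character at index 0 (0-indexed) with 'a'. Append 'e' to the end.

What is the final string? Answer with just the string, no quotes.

Applying each edit step by step:
Start: "ggec"
Op 1 (insert 'd' at idx 3): "ggec" -> "ggedc"
Op 2 (replace idx 1: 'g' -> 'b'): "ggedc" -> "gbedc"
Op 3 (replace idx 0: 'g' -> 'a'): "gbedc" -> "abedc"
Op 4 (append 'e'): "abedc" -> "abedce"

Answer: abedce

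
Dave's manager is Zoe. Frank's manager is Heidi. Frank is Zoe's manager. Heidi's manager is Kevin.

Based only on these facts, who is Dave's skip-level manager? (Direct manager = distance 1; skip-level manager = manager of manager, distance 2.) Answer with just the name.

Reconstructing the manager chain from the given facts:
  Kevin -> Heidi -> Frank -> Zoe -> Dave
(each arrow means 'manager of the next')
Positions in the chain (0 = top):
  position of Kevin: 0
  position of Heidi: 1
  position of Frank: 2
  position of Zoe: 3
  position of Dave: 4

Dave is at position 4; the skip-level manager is 2 steps up the chain, i.e. position 2: Frank.

Answer: Frank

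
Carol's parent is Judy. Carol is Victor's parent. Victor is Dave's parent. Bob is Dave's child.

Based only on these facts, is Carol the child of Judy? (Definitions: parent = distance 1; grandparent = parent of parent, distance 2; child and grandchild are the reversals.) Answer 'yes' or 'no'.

Answer: yes

Derivation:
Reconstructing the parent chain from the given facts:
  Judy -> Carol -> Victor -> Dave -> Bob
(each arrow means 'parent of the next')
Positions in the chain (0 = top):
  position of Judy: 0
  position of Carol: 1
  position of Victor: 2
  position of Dave: 3
  position of Bob: 4

Carol is at position 1, Judy is at position 0; signed distance (j - i) = -1.
'child' requires j - i = -1. Actual distance is -1, so the relation HOLDS.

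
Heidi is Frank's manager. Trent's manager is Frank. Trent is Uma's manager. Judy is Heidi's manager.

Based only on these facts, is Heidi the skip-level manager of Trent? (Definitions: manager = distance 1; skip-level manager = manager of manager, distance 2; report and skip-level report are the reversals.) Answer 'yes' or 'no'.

Answer: yes

Derivation:
Reconstructing the manager chain from the given facts:
  Judy -> Heidi -> Frank -> Trent -> Uma
(each arrow means 'manager of the next')
Positions in the chain (0 = top):
  position of Judy: 0
  position of Heidi: 1
  position of Frank: 2
  position of Trent: 3
  position of Uma: 4

Heidi is at position 1, Trent is at position 3; signed distance (j - i) = 2.
'skip-level manager' requires j - i = 2. Actual distance is 2, so the relation HOLDS.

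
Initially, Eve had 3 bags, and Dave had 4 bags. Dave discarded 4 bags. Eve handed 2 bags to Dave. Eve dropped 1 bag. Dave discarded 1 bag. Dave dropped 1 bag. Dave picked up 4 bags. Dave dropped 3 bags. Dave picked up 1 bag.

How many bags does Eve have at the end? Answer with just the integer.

Tracking counts step by step:
Start: Eve=3, Dave=4
Event 1 (Dave -4): Dave: 4 -> 0. State: Eve=3, Dave=0
Event 2 (Eve -> Dave, 2): Eve: 3 -> 1, Dave: 0 -> 2. State: Eve=1, Dave=2
Event 3 (Eve -1): Eve: 1 -> 0. State: Eve=0, Dave=2
Event 4 (Dave -1): Dave: 2 -> 1. State: Eve=0, Dave=1
Event 5 (Dave -1): Dave: 1 -> 0. State: Eve=0, Dave=0
Event 6 (Dave +4): Dave: 0 -> 4. State: Eve=0, Dave=4
Event 7 (Dave -3): Dave: 4 -> 1. State: Eve=0, Dave=1
Event 8 (Dave +1): Dave: 1 -> 2. State: Eve=0, Dave=2

Eve's final count: 0

Answer: 0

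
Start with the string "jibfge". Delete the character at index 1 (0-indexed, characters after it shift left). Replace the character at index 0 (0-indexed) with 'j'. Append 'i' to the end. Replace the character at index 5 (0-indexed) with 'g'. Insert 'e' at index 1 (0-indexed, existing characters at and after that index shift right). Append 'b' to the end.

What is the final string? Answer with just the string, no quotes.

Answer: jebfgegb

Derivation:
Applying each edit step by step:
Start: "jibfge"
Op 1 (delete idx 1 = 'i'): "jibfge" -> "jbfge"
Op 2 (replace idx 0: 'j' -> 'j'): "jbfge" -> "jbfge"
Op 3 (append 'i'): "jbfge" -> "jbfgei"
Op 4 (replace idx 5: 'i' -> 'g'): "jbfgei" -> "jbfgeg"
Op 5 (insert 'e' at idx 1): "jbfgeg" -> "jebfgeg"
Op 6 (append 'b'): "jebfgeg" -> "jebfgegb"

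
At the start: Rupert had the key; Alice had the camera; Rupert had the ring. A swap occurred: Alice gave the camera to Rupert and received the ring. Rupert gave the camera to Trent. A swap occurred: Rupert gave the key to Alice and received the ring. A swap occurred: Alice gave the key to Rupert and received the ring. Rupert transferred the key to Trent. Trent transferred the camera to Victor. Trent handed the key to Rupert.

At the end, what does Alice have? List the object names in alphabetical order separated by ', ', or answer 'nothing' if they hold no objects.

Answer: ring

Derivation:
Tracking all object holders:
Start: key:Rupert, camera:Alice, ring:Rupert
Event 1 (swap camera<->ring: now camera:Rupert, ring:Alice). State: key:Rupert, camera:Rupert, ring:Alice
Event 2 (give camera: Rupert -> Trent). State: key:Rupert, camera:Trent, ring:Alice
Event 3 (swap key<->ring: now key:Alice, ring:Rupert). State: key:Alice, camera:Trent, ring:Rupert
Event 4 (swap key<->ring: now key:Rupert, ring:Alice). State: key:Rupert, camera:Trent, ring:Alice
Event 5 (give key: Rupert -> Trent). State: key:Trent, camera:Trent, ring:Alice
Event 6 (give camera: Trent -> Victor). State: key:Trent, camera:Victor, ring:Alice
Event 7 (give key: Trent -> Rupert). State: key:Rupert, camera:Victor, ring:Alice

Final state: key:Rupert, camera:Victor, ring:Alice
Alice holds: ring.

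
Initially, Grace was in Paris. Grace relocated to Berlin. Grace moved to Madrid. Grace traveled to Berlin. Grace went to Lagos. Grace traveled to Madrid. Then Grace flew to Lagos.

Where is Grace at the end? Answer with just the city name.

Tracking Grace's location:
Start: Grace is in Paris.
After move 1: Paris -> Berlin. Grace is in Berlin.
After move 2: Berlin -> Madrid. Grace is in Madrid.
After move 3: Madrid -> Berlin. Grace is in Berlin.
After move 4: Berlin -> Lagos. Grace is in Lagos.
After move 5: Lagos -> Madrid. Grace is in Madrid.
After move 6: Madrid -> Lagos. Grace is in Lagos.

Answer: Lagos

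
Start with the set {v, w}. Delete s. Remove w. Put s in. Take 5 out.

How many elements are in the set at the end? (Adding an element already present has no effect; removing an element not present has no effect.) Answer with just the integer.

Answer: 2

Derivation:
Tracking the set through each operation:
Start: {v, w}
Event 1 (remove s): not present, no change. Set: {v, w}
Event 2 (remove w): removed. Set: {v}
Event 3 (add s): added. Set: {s, v}
Event 4 (remove 5): not present, no change. Set: {s, v}

Final set: {s, v} (size 2)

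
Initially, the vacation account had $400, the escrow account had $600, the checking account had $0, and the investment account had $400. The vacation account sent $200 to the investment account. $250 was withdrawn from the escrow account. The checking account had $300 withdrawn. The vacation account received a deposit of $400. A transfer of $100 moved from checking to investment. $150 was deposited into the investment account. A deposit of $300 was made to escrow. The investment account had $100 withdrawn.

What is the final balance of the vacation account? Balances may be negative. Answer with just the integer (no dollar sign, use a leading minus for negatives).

Tracking account balances step by step:
Start: vacation=400, escrow=600, checking=0, investment=400
Event 1 (transfer 200 vacation -> investment): vacation: 400 - 200 = 200, investment: 400 + 200 = 600. Balances: vacation=200, escrow=600, checking=0, investment=600
Event 2 (withdraw 250 from escrow): escrow: 600 - 250 = 350. Balances: vacation=200, escrow=350, checking=0, investment=600
Event 3 (withdraw 300 from checking): checking: 0 - 300 = -300. Balances: vacation=200, escrow=350, checking=-300, investment=600
Event 4 (deposit 400 to vacation): vacation: 200 + 400 = 600. Balances: vacation=600, escrow=350, checking=-300, investment=600
Event 5 (transfer 100 checking -> investment): checking: -300 - 100 = -400, investment: 600 + 100 = 700. Balances: vacation=600, escrow=350, checking=-400, investment=700
Event 6 (deposit 150 to investment): investment: 700 + 150 = 850. Balances: vacation=600, escrow=350, checking=-400, investment=850
Event 7 (deposit 300 to escrow): escrow: 350 + 300 = 650. Balances: vacation=600, escrow=650, checking=-400, investment=850
Event 8 (withdraw 100 from investment): investment: 850 - 100 = 750. Balances: vacation=600, escrow=650, checking=-400, investment=750

Final balance of vacation: 600

Answer: 600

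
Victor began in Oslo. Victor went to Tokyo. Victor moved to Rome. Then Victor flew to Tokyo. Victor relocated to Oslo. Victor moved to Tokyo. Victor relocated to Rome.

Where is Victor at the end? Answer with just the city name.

Answer: Rome

Derivation:
Tracking Victor's location:
Start: Victor is in Oslo.
After move 1: Oslo -> Tokyo. Victor is in Tokyo.
After move 2: Tokyo -> Rome. Victor is in Rome.
After move 3: Rome -> Tokyo. Victor is in Tokyo.
After move 4: Tokyo -> Oslo. Victor is in Oslo.
After move 5: Oslo -> Tokyo. Victor is in Tokyo.
After move 6: Tokyo -> Rome. Victor is in Rome.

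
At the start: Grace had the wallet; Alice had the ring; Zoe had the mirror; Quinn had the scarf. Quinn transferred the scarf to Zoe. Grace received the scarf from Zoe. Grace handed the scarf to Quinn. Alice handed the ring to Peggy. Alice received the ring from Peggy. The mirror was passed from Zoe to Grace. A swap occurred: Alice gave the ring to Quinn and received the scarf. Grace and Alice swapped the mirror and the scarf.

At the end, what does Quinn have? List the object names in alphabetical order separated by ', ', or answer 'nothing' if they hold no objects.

Answer: ring

Derivation:
Tracking all object holders:
Start: wallet:Grace, ring:Alice, mirror:Zoe, scarf:Quinn
Event 1 (give scarf: Quinn -> Zoe). State: wallet:Grace, ring:Alice, mirror:Zoe, scarf:Zoe
Event 2 (give scarf: Zoe -> Grace). State: wallet:Grace, ring:Alice, mirror:Zoe, scarf:Grace
Event 3 (give scarf: Grace -> Quinn). State: wallet:Grace, ring:Alice, mirror:Zoe, scarf:Quinn
Event 4 (give ring: Alice -> Peggy). State: wallet:Grace, ring:Peggy, mirror:Zoe, scarf:Quinn
Event 5 (give ring: Peggy -> Alice). State: wallet:Grace, ring:Alice, mirror:Zoe, scarf:Quinn
Event 6 (give mirror: Zoe -> Grace). State: wallet:Grace, ring:Alice, mirror:Grace, scarf:Quinn
Event 7 (swap ring<->scarf: now ring:Quinn, scarf:Alice). State: wallet:Grace, ring:Quinn, mirror:Grace, scarf:Alice
Event 8 (swap mirror<->scarf: now mirror:Alice, scarf:Grace). State: wallet:Grace, ring:Quinn, mirror:Alice, scarf:Grace

Final state: wallet:Grace, ring:Quinn, mirror:Alice, scarf:Grace
Quinn holds: ring.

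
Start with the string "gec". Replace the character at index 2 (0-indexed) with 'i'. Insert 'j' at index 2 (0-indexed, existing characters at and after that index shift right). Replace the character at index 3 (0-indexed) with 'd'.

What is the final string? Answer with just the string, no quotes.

Answer: gejd

Derivation:
Applying each edit step by step:
Start: "gec"
Op 1 (replace idx 2: 'c' -> 'i'): "gec" -> "gei"
Op 2 (insert 'j' at idx 2): "gei" -> "geji"
Op 3 (replace idx 3: 'i' -> 'd'): "geji" -> "gejd"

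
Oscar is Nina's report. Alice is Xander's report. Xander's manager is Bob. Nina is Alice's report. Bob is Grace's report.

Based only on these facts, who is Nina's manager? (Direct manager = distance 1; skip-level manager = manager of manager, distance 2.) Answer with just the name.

Answer: Alice

Derivation:
Reconstructing the manager chain from the given facts:
  Grace -> Bob -> Xander -> Alice -> Nina -> Oscar
(each arrow means 'manager of the next')
Positions in the chain (0 = top):
  position of Grace: 0
  position of Bob: 1
  position of Xander: 2
  position of Alice: 3
  position of Nina: 4
  position of Oscar: 5

Nina is at position 4; the manager is 1 step up the chain, i.e. position 3: Alice.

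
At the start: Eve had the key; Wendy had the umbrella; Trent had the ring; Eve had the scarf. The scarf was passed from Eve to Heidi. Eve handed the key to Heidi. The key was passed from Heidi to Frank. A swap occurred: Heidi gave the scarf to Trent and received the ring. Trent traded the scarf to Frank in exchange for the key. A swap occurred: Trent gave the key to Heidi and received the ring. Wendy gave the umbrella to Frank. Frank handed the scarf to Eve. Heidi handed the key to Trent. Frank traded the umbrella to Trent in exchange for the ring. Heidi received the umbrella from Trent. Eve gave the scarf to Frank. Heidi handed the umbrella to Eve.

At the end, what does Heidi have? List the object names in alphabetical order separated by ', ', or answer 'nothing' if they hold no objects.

Answer: nothing

Derivation:
Tracking all object holders:
Start: key:Eve, umbrella:Wendy, ring:Trent, scarf:Eve
Event 1 (give scarf: Eve -> Heidi). State: key:Eve, umbrella:Wendy, ring:Trent, scarf:Heidi
Event 2 (give key: Eve -> Heidi). State: key:Heidi, umbrella:Wendy, ring:Trent, scarf:Heidi
Event 3 (give key: Heidi -> Frank). State: key:Frank, umbrella:Wendy, ring:Trent, scarf:Heidi
Event 4 (swap scarf<->ring: now scarf:Trent, ring:Heidi). State: key:Frank, umbrella:Wendy, ring:Heidi, scarf:Trent
Event 5 (swap scarf<->key: now scarf:Frank, key:Trent). State: key:Trent, umbrella:Wendy, ring:Heidi, scarf:Frank
Event 6 (swap key<->ring: now key:Heidi, ring:Trent). State: key:Heidi, umbrella:Wendy, ring:Trent, scarf:Frank
Event 7 (give umbrella: Wendy -> Frank). State: key:Heidi, umbrella:Frank, ring:Trent, scarf:Frank
Event 8 (give scarf: Frank -> Eve). State: key:Heidi, umbrella:Frank, ring:Trent, scarf:Eve
Event 9 (give key: Heidi -> Trent). State: key:Trent, umbrella:Frank, ring:Trent, scarf:Eve
Event 10 (swap umbrella<->ring: now umbrella:Trent, ring:Frank). State: key:Trent, umbrella:Trent, ring:Frank, scarf:Eve
Event 11 (give umbrella: Trent -> Heidi). State: key:Trent, umbrella:Heidi, ring:Frank, scarf:Eve
Event 12 (give scarf: Eve -> Frank). State: key:Trent, umbrella:Heidi, ring:Frank, scarf:Frank
Event 13 (give umbrella: Heidi -> Eve). State: key:Trent, umbrella:Eve, ring:Frank, scarf:Frank

Final state: key:Trent, umbrella:Eve, ring:Frank, scarf:Frank
Heidi holds: (nothing).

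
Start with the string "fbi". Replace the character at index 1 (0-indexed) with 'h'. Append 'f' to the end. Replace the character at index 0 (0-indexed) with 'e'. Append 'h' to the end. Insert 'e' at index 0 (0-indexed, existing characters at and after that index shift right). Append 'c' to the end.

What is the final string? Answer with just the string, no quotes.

Applying each edit step by step:
Start: "fbi"
Op 1 (replace idx 1: 'b' -> 'h'): "fbi" -> "fhi"
Op 2 (append 'f'): "fhi" -> "fhif"
Op 3 (replace idx 0: 'f' -> 'e'): "fhif" -> "ehif"
Op 4 (append 'h'): "ehif" -> "ehifh"
Op 5 (insert 'e' at idx 0): "ehifh" -> "eehifh"
Op 6 (append 'c'): "eehifh" -> "eehifhc"

Answer: eehifhc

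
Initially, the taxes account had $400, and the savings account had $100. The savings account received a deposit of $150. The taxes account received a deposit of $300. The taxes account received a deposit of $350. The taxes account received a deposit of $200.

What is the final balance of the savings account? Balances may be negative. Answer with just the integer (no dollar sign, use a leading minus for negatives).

Tracking account balances step by step:
Start: taxes=400, savings=100
Event 1 (deposit 150 to savings): savings: 100 + 150 = 250. Balances: taxes=400, savings=250
Event 2 (deposit 300 to taxes): taxes: 400 + 300 = 700. Balances: taxes=700, savings=250
Event 3 (deposit 350 to taxes): taxes: 700 + 350 = 1050. Balances: taxes=1050, savings=250
Event 4 (deposit 200 to taxes): taxes: 1050 + 200 = 1250. Balances: taxes=1250, savings=250

Final balance of savings: 250

Answer: 250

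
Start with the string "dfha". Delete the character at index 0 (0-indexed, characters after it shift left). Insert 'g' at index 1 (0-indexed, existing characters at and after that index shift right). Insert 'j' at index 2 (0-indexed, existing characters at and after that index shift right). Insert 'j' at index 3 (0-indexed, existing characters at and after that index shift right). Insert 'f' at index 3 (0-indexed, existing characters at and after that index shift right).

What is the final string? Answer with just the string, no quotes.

Answer: fgjfjha

Derivation:
Applying each edit step by step:
Start: "dfha"
Op 1 (delete idx 0 = 'd'): "dfha" -> "fha"
Op 2 (insert 'g' at idx 1): "fha" -> "fgha"
Op 3 (insert 'j' at idx 2): "fgha" -> "fgjha"
Op 4 (insert 'j' at idx 3): "fgjha" -> "fgjjha"
Op 5 (insert 'f' at idx 3): "fgjjha" -> "fgjfjha"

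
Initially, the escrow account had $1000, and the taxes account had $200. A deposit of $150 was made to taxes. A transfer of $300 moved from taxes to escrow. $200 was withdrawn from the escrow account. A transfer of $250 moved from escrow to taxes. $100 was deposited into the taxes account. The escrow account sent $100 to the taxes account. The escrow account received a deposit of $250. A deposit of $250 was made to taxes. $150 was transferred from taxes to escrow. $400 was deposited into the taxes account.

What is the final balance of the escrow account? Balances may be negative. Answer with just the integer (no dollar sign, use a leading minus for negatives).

Answer: 1150

Derivation:
Tracking account balances step by step:
Start: escrow=1000, taxes=200
Event 1 (deposit 150 to taxes): taxes: 200 + 150 = 350. Balances: escrow=1000, taxes=350
Event 2 (transfer 300 taxes -> escrow): taxes: 350 - 300 = 50, escrow: 1000 + 300 = 1300. Balances: escrow=1300, taxes=50
Event 3 (withdraw 200 from escrow): escrow: 1300 - 200 = 1100. Balances: escrow=1100, taxes=50
Event 4 (transfer 250 escrow -> taxes): escrow: 1100 - 250 = 850, taxes: 50 + 250 = 300. Balances: escrow=850, taxes=300
Event 5 (deposit 100 to taxes): taxes: 300 + 100 = 400. Balances: escrow=850, taxes=400
Event 6 (transfer 100 escrow -> taxes): escrow: 850 - 100 = 750, taxes: 400 + 100 = 500. Balances: escrow=750, taxes=500
Event 7 (deposit 250 to escrow): escrow: 750 + 250 = 1000. Balances: escrow=1000, taxes=500
Event 8 (deposit 250 to taxes): taxes: 500 + 250 = 750. Balances: escrow=1000, taxes=750
Event 9 (transfer 150 taxes -> escrow): taxes: 750 - 150 = 600, escrow: 1000 + 150 = 1150. Balances: escrow=1150, taxes=600
Event 10 (deposit 400 to taxes): taxes: 600 + 400 = 1000. Balances: escrow=1150, taxes=1000

Final balance of escrow: 1150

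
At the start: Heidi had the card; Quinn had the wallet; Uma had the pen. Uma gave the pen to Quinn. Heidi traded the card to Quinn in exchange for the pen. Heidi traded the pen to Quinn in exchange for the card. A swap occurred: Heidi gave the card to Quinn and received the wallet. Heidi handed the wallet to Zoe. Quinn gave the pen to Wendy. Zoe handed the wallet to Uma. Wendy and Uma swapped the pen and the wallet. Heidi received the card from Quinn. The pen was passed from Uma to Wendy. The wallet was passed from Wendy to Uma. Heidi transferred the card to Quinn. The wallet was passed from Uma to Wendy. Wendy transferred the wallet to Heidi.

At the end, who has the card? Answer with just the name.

Answer: Quinn

Derivation:
Tracking all object holders:
Start: card:Heidi, wallet:Quinn, pen:Uma
Event 1 (give pen: Uma -> Quinn). State: card:Heidi, wallet:Quinn, pen:Quinn
Event 2 (swap card<->pen: now card:Quinn, pen:Heidi). State: card:Quinn, wallet:Quinn, pen:Heidi
Event 3 (swap pen<->card: now pen:Quinn, card:Heidi). State: card:Heidi, wallet:Quinn, pen:Quinn
Event 4 (swap card<->wallet: now card:Quinn, wallet:Heidi). State: card:Quinn, wallet:Heidi, pen:Quinn
Event 5 (give wallet: Heidi -> Zoe). State: card:Quinn, wallet:Zoe, pen:Quinn
Event 6 (give pen: Quinn -> Wendy). State: card:Quinn, wallet:Zoe, pen:Wendy
Event 7 (give wallet: Zoe -> Uma). State: card:Quinn, wallet:Uma, pen:Wendy
Event 8 (swap pen<->wallet: now pen:Uma, wallet:Wendy). State: card:Quinn, wallet:Wendy, pen:Uma
Event 9 (give card: Quinn -> Heidi). State: card:Heidi, wallet:Wendy, pen:Uma
Event 10 (give pen: Uma -> Wendy). State: card:Heidi, wallet:Wendy, pen:Wendy
Event 11 (give wallet: Wendy -> Uma). State: card:Heidi, wallet:Uma, pen:Wendy
Event 12 (give card: Heidi -> Quinn). State: card:Quinn, wallet:Uma, pen:Wendy
Event 13 (give wallet: Uma -> Wendy). State: card:Quinn, wallet:Wendy, pen:Wendy
Event 14 (give wallet: Wendy -> Heidi). State: card:Quinn, wallet:Heidi, pen:Wendy

Final state: card:Quinn, wallet:Heidi, pen:Wendy
The card is held by Quinn.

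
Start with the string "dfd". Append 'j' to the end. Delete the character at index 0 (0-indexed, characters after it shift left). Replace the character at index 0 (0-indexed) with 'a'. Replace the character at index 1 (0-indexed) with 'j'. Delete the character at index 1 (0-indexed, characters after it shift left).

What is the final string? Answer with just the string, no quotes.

Applying each edit step by step:
Start: "dfd"
Op 1 (append 'j'): "dfd" -> "dfdj"
Op 2 (delete idx 0 = 'd'): "dfdj" -> "fdj"
Op 3 (replace idx 0: 'f' -> 'a'): "fdj" -> "adj"
Op 4 (replace idx 1: 'd' -> 'j'): "adj" -> "ajj"
Op 5 (delete idx 1 = 'j'): "ajj" -> "aj"

Answer: aj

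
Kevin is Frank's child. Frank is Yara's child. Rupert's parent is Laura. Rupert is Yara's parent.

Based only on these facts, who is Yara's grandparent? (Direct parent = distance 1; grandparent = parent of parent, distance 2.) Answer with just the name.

Reconstructing the parent chain from the given facts:
  Laura -> Rupert -> Yara -> Frank -> Kevin
(each arrow means 'parent of the next')
Positions in the chain (0 = top):
  position of Laura: 0
  position of Rupert: 1
  position of Yara: 2
  position of Frank: 3
  position of Kevin: 4

Yara is at position 2; the grandparent is 2 steps up the chain, i.e. position 0: Laura.

Answer: Laura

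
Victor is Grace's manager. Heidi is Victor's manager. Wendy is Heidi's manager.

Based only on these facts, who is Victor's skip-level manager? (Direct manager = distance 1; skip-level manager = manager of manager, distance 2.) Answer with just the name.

Answer: Wendy

Derivation:
Reconstructing the manager chain from the given facts:
  Wendy -> Heidi -> Victor -> Grace
(each arrow means 'manager of the next')
Positions in the chain (0 = top):
  position of Wendy: 0
  position of Heidi: 1
  position of Victor: 2
  position of Grace: 3

Victor is at position 2; the skip-level manager is 2 steps up the chain, i.e. position 0: Wendy.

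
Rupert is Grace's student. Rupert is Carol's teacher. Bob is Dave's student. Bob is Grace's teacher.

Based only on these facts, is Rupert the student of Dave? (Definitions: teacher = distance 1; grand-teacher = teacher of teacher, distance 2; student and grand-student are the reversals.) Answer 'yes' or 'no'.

Answer: no

Derivation:
Reconstructing the teacher chain from the given facts:
  Dave -> Bob -> Grace -> Rupert -> Carol
(each arrow means 'teacher of the next')
Positions in the chain (0 = top):
  position of Dave: 0
  position of Bob: 1
  position of Grace: 2
  position of Rupert: 3
  position of Carol: 4

Rupert is at position 3, Dave is at position 0; signed distance (j - i) = -3.
'student' requires j - i = -1. Actual distance is -3, so the relation does NOT hold.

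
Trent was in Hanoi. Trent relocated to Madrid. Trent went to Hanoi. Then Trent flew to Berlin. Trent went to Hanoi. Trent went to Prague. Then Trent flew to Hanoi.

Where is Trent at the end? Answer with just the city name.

Answer: Hanoi

Derivation:
Tracking Trent's location:
Start: Trent is in Hanoi.
After move 1: Hanoi -> Madrid. Trent is in Madrid.
After move 2: Madrid -> Hanoi. Trent is in Hanoi.
After move 3: Hanoi -> Berlin. Trent is in Berlin.
After move 4: Berlin -> Hanoi. Trent is in Hanoi.
After move 5: Hanoi -> Prague. Trent is in Prague.
After move 6: Prague -> Hanoi. Trent is in Hanoi.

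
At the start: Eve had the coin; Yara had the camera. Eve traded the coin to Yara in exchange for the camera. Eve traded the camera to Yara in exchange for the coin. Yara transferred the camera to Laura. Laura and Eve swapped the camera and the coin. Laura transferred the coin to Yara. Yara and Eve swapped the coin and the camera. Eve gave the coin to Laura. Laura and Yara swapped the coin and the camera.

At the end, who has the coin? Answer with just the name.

Answer: Yara

Derivation:
Tracking all object holders:
Start: coin:Eve, camera:Yara
Event 1 (swap coin<->camera: now coin:Yara, camera:Eve). State: coin:Yara, camera:Eve
Event 2 (swap camera<->coin: now camera:Yara, coin:Eve). State: coin:Eve, camera:Yara
Event 3 (give camera: Yara -> Laura). State: coin:Eve, camera:Laura
Event 4 (swap camera<->coin: now camera:Eve, coin:Laura). State: coin:Laura, camera:Eve
Event 5 (give coin: Laura -> Yara). State: coin:Yara, camera:Eve
Event 6 (swap coin<->camera: now coin:Eve, camera:Yara). State: coin:Eve, camera:Yara
Event 7 (give coin: Eve -> Laura). State: coin:Laura, camera:Yara
Event 8 (swap coin<->camera: now coin:Yara, camera:Laura). State: coin:Yara, camera:Laura

Final state: coin:Yara, camera:Laura
The coin is held by Yara.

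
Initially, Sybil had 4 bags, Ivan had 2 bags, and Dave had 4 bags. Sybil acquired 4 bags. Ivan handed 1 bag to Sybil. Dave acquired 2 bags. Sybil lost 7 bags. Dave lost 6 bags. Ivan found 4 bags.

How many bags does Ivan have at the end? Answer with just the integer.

Answer: 5

Derivation:
Tracking counts step by step:
Start: Sybil=4, Ivan=2, Dave=4
Event 1 (Sybil +4): Sybil: 4 -> 8. State: Sybil=8, Ivan=2, Dave=4
Event 2 (Ivan -> Sybil, 1): Ivan: 2 -> 1, Sybil: 8 -> 9. State: Sybil=9, Ivan=1, Dave=4
Event 3 (Dave +2): Dave: 4 -> 6. State: Sybil=9, Ivan=1, Dave=6
Event 4 (Sybil -7): Sybil: 9 -> 2. State: Sybil=2, Ivan=1, Dave=6
Event 5 (Dave -6): Dave: 6 -> 0. State: Sybil=2, Ivan=1, Dave=0
Event 6 (Ivan +4): Ivan: 1 -> 5. State: Sybil=2, Ivan=5, Dave=0

Ivan's final count: 5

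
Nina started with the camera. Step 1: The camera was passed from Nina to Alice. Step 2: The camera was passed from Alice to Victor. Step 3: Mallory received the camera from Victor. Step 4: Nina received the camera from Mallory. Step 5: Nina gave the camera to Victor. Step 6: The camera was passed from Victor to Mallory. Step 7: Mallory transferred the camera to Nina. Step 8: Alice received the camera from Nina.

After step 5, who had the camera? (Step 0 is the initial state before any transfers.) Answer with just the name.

Tracking the camera holder through step 5:
After step 0 (start): Nina
After step 1: Alice
After step 2: Victor
After step 3: Mallory
After step 4: Nina
After step 5: Victor

At step 5, the holder is Victor.

Answer: Victor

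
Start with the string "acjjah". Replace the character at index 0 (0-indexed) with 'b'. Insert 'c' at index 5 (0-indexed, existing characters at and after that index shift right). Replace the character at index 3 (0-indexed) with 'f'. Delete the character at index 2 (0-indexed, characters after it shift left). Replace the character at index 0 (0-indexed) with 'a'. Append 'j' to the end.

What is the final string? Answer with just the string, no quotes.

Answer: acfachj

Derivation:
Applying each edit step by step:
Start: "acjjah"
Op 1 (replace idx 0: 'a' -> 'b'): "acjjah" -> "bcjjah"
Op 2 (insert 'c' at idx 5): "bcjjah" -> "bcjjach"
Op 3 (replace idx 3: 'j' -> 'f'): "bcjjach" -> "bcjfach"
Op 4 (delete idx 2 = 'j'): "bcjfach" -> "bcfach"
Op 5 (replace idx 0: 'b' -> 'a'): "bcfach" -> "acfach"
Op 6 (append 'j'): "acfach" -> "acfachj"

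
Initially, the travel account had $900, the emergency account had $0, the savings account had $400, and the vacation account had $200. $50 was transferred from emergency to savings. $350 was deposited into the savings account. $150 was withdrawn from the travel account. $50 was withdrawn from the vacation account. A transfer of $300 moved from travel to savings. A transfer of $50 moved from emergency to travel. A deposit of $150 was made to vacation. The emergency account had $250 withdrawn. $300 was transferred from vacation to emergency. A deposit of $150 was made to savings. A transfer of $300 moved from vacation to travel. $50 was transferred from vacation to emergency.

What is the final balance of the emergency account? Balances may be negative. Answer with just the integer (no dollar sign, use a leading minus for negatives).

Tracking account balances step by step:
Start: travel=900, emergency=0, savings=400, vacation=200
Event 1 (transfer 50 emergency -> savings): emergency: 0 - 50 = -50, savings: 400 + 50 = 450. Balances: travel=900, emergency=-50, savings=450, vacation=200
Event 2 (deposit 350 to savings): savings: 450 + 350 = 800. Balances: travel=900, emergency=-50, savings=800, vacation=200
Event 3 (withdraw 150 from travel): travel: 900 - 150 = 750. Balances: travel=750, emergency=-50, savings=800, vacation=200
Event 4 (withdraw 50 from vacation): vacation: 200 - 50 = 150. Balances: travel=750, emergency=-50, savings=800, vacation=150
Event 5 (transfer 300 travel -> savings): travel: 750 - 300 = 450, savings: 800 + 300 = 1100. Balances: travel=450, emergency=-50, savings=1100, vacation=150
Event 6 (transfer 50 emergency -> travel): emergency: -50 - 50 = -100, travel: 450 + 50 = 500. Balances: travel=500, emergency=-100, savings=1100, vacation=150
Event 7 (deposit 150 to vacation): vacation: 150 + 150 = 300. Balances: travel=500, emergency=-100, savings=1100, vacation=300
Event 8 (withdraw 250 from emergency): emergency: -100 - 250 = -350. Balances: travel=500, emergency=-350, savings=1100, vacation=300
Event 9 (transfer 300 vacation -> emergency): vacation: 300 - 300 = 0, emergency: -350 + 300 = -50. Balances: travel=500, emergency=-50, savings=1100, vacation=0
Event 10 (deposit 150 to savings): savings: 1100 + 150 = 1250. Balances: travel=500, emergency=-50, savings=1250, vacation=0
Event 11 (transfer 300 vacation -> travel): vacation: 0 - 300 = -300, travel: 500 + 300 = 800. Balances: travel=800, emergency=-50, savings=1250, vacation=-300
Event 12 (transfer 50 vacation -> emergency): vacation: -300 - 50 = -350, emergency: -50 + 50 = 0. Balances: travel=800, emergency=0, savings=1250, vacation=-350

Final balance of emergency: 0

Answer: 0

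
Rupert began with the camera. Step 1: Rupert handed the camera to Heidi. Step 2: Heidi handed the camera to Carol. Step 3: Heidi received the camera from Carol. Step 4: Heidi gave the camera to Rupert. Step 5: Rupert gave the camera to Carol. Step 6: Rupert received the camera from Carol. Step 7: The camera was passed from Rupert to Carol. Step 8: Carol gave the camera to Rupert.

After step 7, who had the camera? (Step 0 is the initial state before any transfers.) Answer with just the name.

Tracking the camera holder through step 7:
After step 0 (start): Rupert
After step 1: Heidi
After step 2: Carol
After step 3: Heidi
After step 4: Rupert
After step 5: Carol
After step 6: Rupert
After step 7: Carol

At step 7, the holder is Carol.

Answer: Carol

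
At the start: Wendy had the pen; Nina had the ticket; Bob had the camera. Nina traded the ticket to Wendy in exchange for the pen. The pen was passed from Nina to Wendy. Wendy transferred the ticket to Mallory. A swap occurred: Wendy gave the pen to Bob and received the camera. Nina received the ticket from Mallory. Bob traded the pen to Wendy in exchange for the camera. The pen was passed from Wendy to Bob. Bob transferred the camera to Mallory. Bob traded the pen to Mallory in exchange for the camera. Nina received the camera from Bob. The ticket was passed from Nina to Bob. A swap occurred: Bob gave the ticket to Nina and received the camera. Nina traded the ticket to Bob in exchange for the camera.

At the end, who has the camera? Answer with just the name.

Tracking all object holders:
Start: pen:Wendy, ticket:Nina, camera:Bob
Event 1 (swap ticket<->pen: now ticket:Wendy, pen:Nina). State: pen:Nina, ticket:Wendy, camera:Bob
Event 2 (give pen: Nina -> Wendy). State: pen:Wendy, ticket:Wendy, camera:Bob
Event 3 (give ticket: Wendy -> Mallory). State: pen:Wendy, ticket:Mallory, camera:Bob
Event 4 (swap pen<->camera: now pen:Bob, camera:Wendy). State: pen:Bob, ticket:Mallory, camera:Wendy
Event 5 (give ticket: Mallory -> Nina). State: pen:Bob, ticket:Nina, camera:Wendy
Event 6 (swap pen<->camera: now pen:Wendy, camera:Bob). State: pen:Wendy, ticket:Nina, camera:Bob
Event 7 (give pen: Wendy -> Bob). State: pen:Bob, ticket:Nina, camera:Bob
Event 8 (give camera: Bob -> Mallory). State: pen:Bob, ticket:Nina, camera:Mallory
Event 9 (swap pen<->camera: now pen:Mallory, camera:Bob). State: pen:Mallory, ticket:Nina, camera:Bob
Event 10 (give camera: Bob -> Nina). State: pen:Mallory, ticket:Nina, camera:Nina
Event 11 (give ticket: Nina -> Bob). State: pen:Mallory, ticket:Bob, camera:Nina
Event 12 (swap ticket<->camera: now ticket:Nina, camera:Bob). State: pen:Mallory, ticket:Nina, camera:Bob
Event 13 (swap ticket<->camera: now ticket:Bob, camera:Nina). State: pen:Mallory, ticket:Bob, camera:Nina

Final state: pen:Mallory, ticket:Bob, camera:Nina
The camera is held by Nina.

Answer: Nina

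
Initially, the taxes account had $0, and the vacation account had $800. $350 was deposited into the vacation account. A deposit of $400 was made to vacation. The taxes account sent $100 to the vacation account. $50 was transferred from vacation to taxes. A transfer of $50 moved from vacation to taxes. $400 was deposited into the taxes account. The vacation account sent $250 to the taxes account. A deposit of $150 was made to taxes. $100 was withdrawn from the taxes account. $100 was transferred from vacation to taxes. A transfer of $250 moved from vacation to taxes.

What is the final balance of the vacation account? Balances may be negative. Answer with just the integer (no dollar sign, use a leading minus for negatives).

Answer: 950

Derivation:
Tracking account balances step by step:
Start: taxes=0, vacation=800
Event 1 (deposit 350 to vacation): vacation: 800 + 350 = 1150. Balances: taxes=0, vacation=1150
Event 2 (deposit 400 to vacation): vacation: 1150 + 400 = 1550. Balances: taxes=0, vacation=1550
Event 3 (transfer 100 taxes -> vacation): taxes: 0 - 100 = -100, vacation: 1550 + 100 = 1650. Balances: taxes=-100, vacation=1650
Event 4 (transfer 50 vacation -> taxes): vacation: 1650 - 50 = 1600, taxes: -100 + 50 = -50. Balances: taxes=-50, vacation=1600
Event 5 (transfer 50 vacation -> taxes): vacation: 1600 - 50 = 1550, taxes: -50 + 50 = 0. Balances: taxes=0, vacation=1550
Event 6 (deposit 400 to taxes): taxes: 0 + 400 = 400. Balances: taxes=400, vacation=1550
Event 7 (transfer 250 vacation -> taxes): vacation: 1550 - 250 = 1300, taxes: 400 + 250 = 650. Balances: taxes=650, vacation=1300
Event 8 (deposit 150 to taxes): taxes: 650 + 150 = 800. Balances: taxes=800, vacation=1300
Event 9 (withdraw 100 from taxes): taxes: 800 - 100 = 700. Balances: taxes=700, vacation=1300
Event 10 (transfer 100 vacation -> taxes): vacation: 1300 - 100 = 1200, taxes: 700 + 100 = 800. Balances: taxes=800, vacation=1200
Event 11 (transfer 250 vacation -> taxes): vacation: 1200 - 250 = 950, taxes: 800 + 250 = 1050. Balances: taxes=1050, vacation=950

Final balance of vacation: 950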